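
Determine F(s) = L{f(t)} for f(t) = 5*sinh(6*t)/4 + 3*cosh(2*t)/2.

F(s) = 3*s/(2*(s^2 - 4)) + 15/(2*(s^2 - 36))

By linearity of the Laplace transform, transform each term separately.
(5/4)·[L{sinh(6t)} = 6/(s^2 - 36)]; (3/2)·[L{cosh(2t)} = s/(s^2 - 4)].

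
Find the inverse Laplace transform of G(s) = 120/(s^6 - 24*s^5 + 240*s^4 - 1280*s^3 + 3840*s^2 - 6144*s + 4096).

Rewrite the denominator: s^6 - 24*s^5 + 240*s^4 - 1280*s^3 + 3840*s^2 - 6144*s + 4096 = (s - 4)^6.
The form in (s - 4) signals a first-shifting-theorem factor e^(4t).
Since L{t^5} = 5!/s^6 = 120/s^6, the inverse is t^5*exp(4*t).

t^5*exp(4*t)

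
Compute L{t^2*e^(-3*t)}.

2/(s + 3)^3

L{e^(-3t)} = 1/(s + 3).
Then apply L{t^2·g(t)} = (-1)^2 d^2/ds^2[G(s)] with G(s) = 1/(s + 3):
differentiating 2 times and applying the sign gives 2/(s + 3)^3.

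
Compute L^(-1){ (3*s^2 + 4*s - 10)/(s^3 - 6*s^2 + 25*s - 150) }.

2*exp(6*t) + 2*sin(5*t) + cos(5*t)

Factor the denominator: s^3 - 6*s^2 + 25*s - 150 = (s - 6)*(s^2 + 25).
Partial fraction decomposition gives [2/(s - 6)] + [s/(s^2 + 25)] + [10/(s^2 + 25)].
Invert each term: 2/(s - 6) ↔ 2e^(6t); 1·s/(s^2 + 25) ↔ cos(5t); 2·5/(s^2 + 25) ↔ 2sin(5t).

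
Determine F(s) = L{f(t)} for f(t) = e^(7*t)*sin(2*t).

L{sin(2t)} = 2/(s^2 + 4).
By the first shifting theorem, multiplying by e^(7t) replaces s with s - 7.

F(s) = 2/((s - 7)^2 + 4)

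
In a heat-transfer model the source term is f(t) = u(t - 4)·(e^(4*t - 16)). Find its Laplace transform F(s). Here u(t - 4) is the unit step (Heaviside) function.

F(s) = exp(-4*s)/(s - 4)

By the second shifting theorem, L{u(t - c)·g(t - c)} = e^(-cs)·G(s) with c = 4 and G(s) = L{g(t)}.
L{e^(4t)} = 1/(s - 4).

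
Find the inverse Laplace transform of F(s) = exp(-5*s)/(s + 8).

Heaviside(t - 5)*(exp(-8*t + 40))

The factor e^(-5s) signals a time shift by c = 5 (second shifting theorem).
L{e^(-8t)} = 1/(s + 8), so L^-1{1/(s + 8)} = exp(-8*t).
Hence the inverse is u(t - 5) times that function evaluated at t - 5.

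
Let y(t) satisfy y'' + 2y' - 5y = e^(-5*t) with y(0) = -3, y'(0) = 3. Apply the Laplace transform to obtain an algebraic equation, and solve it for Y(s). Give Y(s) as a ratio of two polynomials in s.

Y(s) = (-3*s^2 - 18*s - 14)/(s^3 + 7*s^2 + 5*s - 25)

Take the Laplace transform of both sides.
With L{y''} = s^2 Y - s·y(0) - y'(0) and L{y'} = sY - y(0), with y(0) = -3, y'(0) = 3: the LHS transforms to (s^2 + 2*s - 5)Y - (-3*s - 3).
The right side is L{e^(-5*t)} = 1/(s + 5).
So (s^2 + 2*s - 5)Y = 1/(s + 5) + (-3*s - 3).
Isolate Y and clear denominators.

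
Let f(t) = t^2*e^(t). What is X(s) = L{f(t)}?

X(s) = 2/(s - 1)^3

L{e^(t)} = 1/(s - 1).
Then apply L{t^2·g(t)} = (-1)^2 d^2/ds^2[G(s)] with G(s) = 1/(s - 1):
differentiating 2 times and applying the sign gives 2/(s - 1)^3.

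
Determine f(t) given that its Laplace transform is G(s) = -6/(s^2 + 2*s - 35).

Rewrite the denominator: s^2 + 2*s - 35 = (s + 1)^2 - 36.
The form in (s + 1) signals a first-shifting-theorem factor e^(-t).
Since L{sinh(6t)} = 6/(s^2 - 36), the inverse is exp(-t)*sinh(6*t), scaled by -1.

f(t) = -exp(-t)*sinh(6*t)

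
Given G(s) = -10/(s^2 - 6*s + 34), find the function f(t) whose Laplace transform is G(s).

Rewrite the denominator: s^2 - 6*s + 34 = (s - 3)^2 + 25.
The form in (s - 3) signals a first-shifting-theorem factor e^(3t).
Since L{sin(5t)} = 5/(s^2 + 25), the inverse is e^(3*t)*sin(5*t), scaled by -2.

f(t) = -2*exp(3*t)*sin(5*t)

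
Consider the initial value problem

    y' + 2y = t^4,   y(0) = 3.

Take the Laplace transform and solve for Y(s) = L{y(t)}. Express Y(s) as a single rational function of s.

Y(s) = (3*s^5 + 24)/(s^6 + 2*s^5)

Transform both sides with L{·}.
With L{y'} = sY - y(0) = sY - 3: the LHS transforms to (s + 2)Y - (3).
The right side is L{t^4} = 24/s^5.
So (s + 2)Y = 24/s^5 + (3).
Divide through and combine into a single rational function.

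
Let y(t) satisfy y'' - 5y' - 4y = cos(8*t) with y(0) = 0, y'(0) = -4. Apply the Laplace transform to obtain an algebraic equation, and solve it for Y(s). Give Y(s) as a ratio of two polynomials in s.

Apply the Laplace transform to the equation.
The derivative rules (L{y''} = s^2 Y - s·y(0) - y'(0) and L{y'} = sY - y(0), with y(0) = 0, y'(0) = -4) turn the left side into (s^2 - 5*s - 4)Y - (-4).
The right side is L{cos(8*t)} = s/(s^2 + 64).
So (s^2 - 5*s - 4)Y = s/(s^2 + 64) + (-4).
Isolate Y and clear denominators.

Y(s) = (-4*s^2 + s - 256)/(s^4 - 5*s^3 + 60*s^2 - 320*s - 256)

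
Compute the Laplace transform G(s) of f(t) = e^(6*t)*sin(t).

L{sin(t)} = 1/(s^2 + 1).
By the first shifting theorem, multiplying by e^(6t) replaces s with s - 6.

G(s) = 1/((s - 6)^2 + 1)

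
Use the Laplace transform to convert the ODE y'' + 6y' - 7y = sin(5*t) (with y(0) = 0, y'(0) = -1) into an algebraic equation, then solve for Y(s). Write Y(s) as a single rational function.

Y(s) = (-s^2 - 20)/(s^4 + 6*s^3 + 18*s^2 + 150*s - 175)

Transform both sides with L{·}.
Using L{y''} = s^2 Y - s·y(0) - y'(0) and L{y'} = sY - y(0), with y(0) = 0, y'(0) = -1, the left side becomes (s^2 + 6*s - 7)Y - (-1).
The right side is L{sin(5*t)} = 5/(s^2 + 25).
So (s^2 + 6*s - 7)Y = 5/(s^2 + 25) + (-1).
Divide through and combine into a single rational function.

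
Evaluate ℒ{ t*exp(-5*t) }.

L{e^(-5t)} = 1/(s + 5).
Then apply L{t·g(t)} = -d/ds[G(s)] with G(s) = 1/(s + 5):
differentiating 1 time and applying the sign gives (s + 5)^(-2).

(s + 5)^(-2)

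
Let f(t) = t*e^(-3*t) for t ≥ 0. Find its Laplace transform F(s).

L{e^(-3t)} = 1/(s + 3).
Then apply L{t·g(t)} = -d/ds[G(s)] with G(s) = 1/(s + 3):
differentiating 1 time and applying the sign gives (s + 3)^(-2).

F(s) = (s + 3)^(-2)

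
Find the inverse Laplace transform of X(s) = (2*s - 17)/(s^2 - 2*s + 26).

-3*exp(t)*sin(5*t) + 2*exp(t)*cos(5*t)

Complete the square in the denominator: s^2 - 2*s + 26 = (s - 1)^2 + 5^2.
Split the numerator to match: 2*s - 17 = 2·(s - 1) - 3·5.
Invert each term: 2·(s - 1)/((s - 1)^2 + 25) ↔ 2e^(t)cos(5t); -3·5/((s - 1)^2 + 25) ↔ -3e^(t)sin(5t).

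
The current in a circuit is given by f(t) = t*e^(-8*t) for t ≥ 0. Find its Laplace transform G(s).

G(s) = (s + 8)^(-2)

L{e^(-8t)} = 1/(s + 8).
Then apply L{t·g(t)} = -d/ds[H(s)] with H(s) = 1/(s + 8):
differentiating 1 time and applying the sign gives (s + 8)^(-2).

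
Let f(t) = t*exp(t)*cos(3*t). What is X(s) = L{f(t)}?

X(s) = (s - 4)*(s + 2)/(s^2 - 2*s + 10)^2

L{cos(3t)} = s/(s^2 + 9).
Multiplying by e^(t) shifts s → s - 1, so L{exp(t)*cos(3*t)} = (s - 1)/((s - 1)^2 + 9).
Then apply L{t·g(t)} = -d/ds[G(s)] with G(s) = (s - 1)/((s - 1)^2 + 9):
differentiating 1 time and applying the sign gives (s - 4)*(s + 2)/(s^2 - 2*s + 10)^2.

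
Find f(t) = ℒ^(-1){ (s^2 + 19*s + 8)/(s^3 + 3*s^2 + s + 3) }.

f(t) = 4*sin(t) + 5*cos(t) - 4*exp(-3*t)

Factor the denominator: s^3 + 3*s^2 + s + 3 = (s + 3)*(s^2 + 1).
Partial fraction decomposition gives [-4/(s + 3)] + [5*s/(s^2 + 1)] + [4/(s^2 + 1)].
Invert each term: -4/(s + 3) ↔ -4e^(-3t); 5·s/(s^2 + 1) ↔ 5cos(t); 4·1/(s^2 + 1) ↔ 4sin(t).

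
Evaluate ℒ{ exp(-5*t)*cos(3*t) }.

(s + 5)/((s + 5)^2 + 9)

L{cos(3t)} = s/(s^2 + 9).
By the first shifting theorem, multiplying by e^(-5t) replaces s with s + 5.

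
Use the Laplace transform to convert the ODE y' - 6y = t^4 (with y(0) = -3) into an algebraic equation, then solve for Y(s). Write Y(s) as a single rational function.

Take the Laplace transform of both sides.
Using L{y'} = sY - y(0) = sY - (-3), the left side becomes (s - 6)Y - (-3).
The right side is L{t^4} = 24/s^5.
So (s - 6)Y = 24/s^5 + (-3).
Solve for Y(s) and write it as one ratio of polynomials.

Y(s) = (-3*s^5 + 24)/(s^6 - 6*s^5)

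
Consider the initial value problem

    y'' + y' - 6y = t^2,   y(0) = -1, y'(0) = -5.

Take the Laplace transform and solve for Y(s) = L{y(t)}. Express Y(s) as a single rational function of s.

Y(s) = (-s^4 - 6*s^3 + 2)/(s^5 + s^4 - 6*s^3)

Laplace-transform each side.
The derivative rules (L{y''} = s^2 Y - s·y(0) - y'(0) and L{y'} = sY - y(0), with y(0) = -1, y'(0) = -5) turn the left side into (s^2 + s - 6)Y - (-s - 6).
The right side is L{t^2} = 2/s^3.
So (s^2 + s - 6)Y = 2/s^3 + (-s - 6).
Solve for Y(s) and write it as one ratio of polynomials.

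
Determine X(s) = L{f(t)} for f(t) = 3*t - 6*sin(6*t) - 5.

By linearity of the Laplace transform, transform each term separately.
(-6)·[L{sin(6t)} = 6/(s^2 + 36)]; L{-5} = -5/s; (3)·[L{t} = 1!/s^2 = 1/s^2].

X(s) = -36/(s^2 + 36) - 5/s + 3/s^2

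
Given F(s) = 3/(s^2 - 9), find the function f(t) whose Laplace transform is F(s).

f(t) = sinh(3*t)

Since L{sinh(3t)} = 3/(s^2 - 9), the inverse is sinh(3*t).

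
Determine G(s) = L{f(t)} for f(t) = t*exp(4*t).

L{e^(4t)} = 1/(s - 4).
Then apply L{t·g(t)} = -d/ds[H(s)] with H(s) = 1/(s - 4):
differentiating 1 time and applying the sign gives (s - 4)^(-2).

G(s) = (s - 4)^(-2)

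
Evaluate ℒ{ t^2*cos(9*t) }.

L{cos(9t)} = s/(s^2 + 81).
Then apply L{t^2·g(t)} = (-1)^2 d^2/ds^2[G(s)] with G(s) = s/(s^2 + 81):
differentiating 2 times and applying the sign gives 2*s*(s^2 - 243)/(s^2 + 81)^3.

2*s*(s^2 - 243)/(s^2 + 81)^3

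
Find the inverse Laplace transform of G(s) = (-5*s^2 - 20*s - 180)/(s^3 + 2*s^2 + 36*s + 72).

-3*sin(6*t) - cos(6*t) - 4*exp(-2*t)

Factor the denominator: s^3 + 2*s^2 + 36*s + 72 = (s + 2)*(s^2 + 36).
Partial fraction decomposition gives [-4/(s + 2)] + [-s/(s^2 + 36)] + [-18/(s^2 + 36)].
Invert each term: -4/(s + 2) ↔ -4e^(-2t); -1·s/(s^2 + 36) ↔ -cos(6t); -3·6/(s^2 + 36) ↔ -3sin(6t).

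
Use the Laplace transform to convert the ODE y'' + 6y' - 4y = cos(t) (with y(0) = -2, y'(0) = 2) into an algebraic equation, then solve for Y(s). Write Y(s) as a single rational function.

Y(s) = (-2*s^3 - 10*s^2 - s - 10)/(s^4 + 6*s^3 - 3*s^2 + 6*s - 4)

Transform both sides with L{·}.
Using L{y''} = s^2 Y - s·y(0) - y'(0) and L{y'} = sY - y(0), with y(0) = -2, y'(0) = 2, the left side becomes (s^2 + 6*s - 4)Y - (-2*s - 10).
The right side is L{cos(t)} = s/(s^2 + 1).
So (s^2 + 6*s - 4)Y = s/(s^2 + 1) + (-2*s - 10).
Isolate Y and clear denominators.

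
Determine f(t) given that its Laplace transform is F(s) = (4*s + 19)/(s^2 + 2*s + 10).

Complete the square in the denominator: s^2 + 2*s + 10 = (s + 1)^2 + 3^2.
Split the numerator to match: 4*s + 19 = 4·(s + 1) + 5·3.
Invert each term: 4·(s + 1)/((s + 1)^2 + 9) ↔ 4e^(-t)cos(3t); 5·3/((s + 1)^2 + 9) ↔ 5e^(-t)sin(3t).

f(t) = 5*exp(-t)*sin(3*t) + 4*exp(-t)*cos(3*t)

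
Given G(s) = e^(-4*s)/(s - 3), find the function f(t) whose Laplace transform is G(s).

The factor e^(-4s) signals a time shift by c = 4 (second shifting theorem).
L{e^(3t)} = 1/(s - 3), so L^-1{1/(s - 3)} = e^(3*t).
Hence the inverse is u(t - 4) times that function evaluated at t - 4.

f(t) = Heaviside(t - 4)*(exp(3*t - 12))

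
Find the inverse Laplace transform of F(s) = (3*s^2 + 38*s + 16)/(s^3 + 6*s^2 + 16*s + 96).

2*sin(4*t) + 5*cos(4*t) - 2*exp(-6*t)

Factor the denominator: s^3 + 6*s^2 + 16*s + 96 = (s + 6)*(s^2 + 16).
Partial fraction decomposition gives [-2/(s + 6)] + [5*s/(s^2 + 16)] + [8/(s^2 + 16)].
Invert each term: -2/(s + 6) ↔ -2e^(-6t); 5·s/(s^2 + 16) ↔ 5cos(4t); 2·4/(s^2 + 16) ↔ 2sin(4t).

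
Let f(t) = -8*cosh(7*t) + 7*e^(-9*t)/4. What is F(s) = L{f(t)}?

F(s) = -8*s/(s^2 - 49) + 7/(4*(s + 9))

By linearity of the Laplace transform, transform each term separately.
(-8)·[L{cosh(7t)} = s/(s^2 - 49)]; (7/4)·[L{e^(-9t)} = 1/(s + 9)].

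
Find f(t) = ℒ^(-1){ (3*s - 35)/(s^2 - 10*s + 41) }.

f(t) = -5*exp(5*t)*sin(4*t) + 3*exp(5*t)*cos(4*t)

Complete the square in the denominator: s^2 - 10*s + 41 = (s - 5)^2 + 4^2.
Split the numerator to match: 3*s - 35 = 3·(s - 5) - 5·4.
Invert each term: 3·(s - 5)/((s - 5)^2 + 16) ↔ 3e^(5t)cos(4t); -5·4/((s - 5)^2 + 16) ↔ -5e^(5t)sin(4t).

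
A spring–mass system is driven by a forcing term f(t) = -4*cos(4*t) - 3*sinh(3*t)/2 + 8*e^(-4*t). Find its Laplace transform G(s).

Apply the Laplace transform termwise.
(8)·[L{e^(-4t)} = 1/(s + 4)]; (-3/2)·[L{sinh(3t)} = 3/(s^2 - 9)]; (-4)·[L{cos(4t)} = s/(s^2 + 16)].

G(s) = -4*s/(s^2 + 16) - 9/(2*(s^2 - 9)) + 8/(s + 4)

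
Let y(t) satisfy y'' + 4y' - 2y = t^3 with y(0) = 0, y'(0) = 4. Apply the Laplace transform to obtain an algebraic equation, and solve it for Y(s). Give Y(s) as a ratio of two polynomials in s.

Y(s) = (4*s^4 + 6)/(s^6 + 4*s^5 - 2*s^4)

Laplace-transform each side.
Using L{y''} = s^2 Y - s·y(0) - y'(0) and L{y'} = sY - y(0), with y(0) = 0, y'(0) = 4, the left side becomes (s^2 + 4*s - 2)Y - (4).
The right side is L{t^3} = 6/s^4.
So (s^2 + 4*s - 2)Y = 6/s^4 + (4).
Solve for Y(s) and write it as one ratio of polynomials.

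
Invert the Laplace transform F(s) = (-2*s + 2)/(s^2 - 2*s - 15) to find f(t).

Rewrite the denominator: s^2 - 2*s - 15 = (s - 1)^2 - 16.
The form in (s - 1) signals a first-shifting-theorem factor e^(t).
Since L{cosh(4t)} = s/(s^2 - 16), the inverse is e^(t)*cosh(4*t), scaled by -2.

f(t) = -2*exp(t)*cosh(4*t)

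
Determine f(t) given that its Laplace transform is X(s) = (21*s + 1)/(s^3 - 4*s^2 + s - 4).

Factor the denominator: s^3 - 4*s^2 + s - 4 = (s - 4)*(s^2 + 1).
Partial fraction decomposition gives [5/(s - 4)] + [-5*s/(s^2 + 1)] + [1/(s^2 + 1)].
Invert each term: 5/(s - 4) ↔ 5e^(4t); -5·s/(s^2 + 1) ↔ -5cos(t); 1·1/(s^2 + 1) ↔ sin(t).

f(t) = 5*exp(4*t) + sin(t) - 5*cos(t)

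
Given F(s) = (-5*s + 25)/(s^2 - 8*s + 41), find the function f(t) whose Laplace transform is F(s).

Complete the square in the denominator: s^2 - 8*s + 41 = (s - 4)^2 + 5^2.
Split the numerator to match: -5*s + 25 = -5·(s - 4) + 1·5.
Invert each term: -5·(s - 4)/((s - 4)^2 + 25) ↔ -5e^(4t)cos(5t); 1·5/((s - 4)^2 + 25) ↔ e^(4t)sin(5t).

f(t) = exp(4*t)*sin(5*t) - 5*exp(4*t)*cos(5*t)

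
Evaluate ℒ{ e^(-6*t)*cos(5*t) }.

L{cos(5t)} = s/(s^2 + 25).
By the first shifting theorem, multiplying by e^(-6t) replaces s with s + 6.

(s + 6)/((s + 6)^2 + 25)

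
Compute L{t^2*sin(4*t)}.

8*(3*s^2 - 16)/(s^2 + 16)^3

L{sin(4t)} = 4/(s^2 + 16).
Then apply L{t^2·g(t)} = (-1)^2 d^2/ds^2[G(s)] with G(s) = 4/(s^2 + 16):
differentiating 2 times and applying the sign gives 8*(3*s^2 - 16)/(s^2 + 16)^3.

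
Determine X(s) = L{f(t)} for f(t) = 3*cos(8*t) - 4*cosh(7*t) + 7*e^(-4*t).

The transform is linear, so treat each term independently.
(7)·[L{e^(-4t)} = 1/(s + 4)]; (-4)·[L{cosh(7t)} = s/(s^2 - 49)]; (3)·[L{cos(8t)} = s/(s^2 + 64)].

X(s) = 3*s/(s^2 + 64) - 4*s/(s^2 - 49) + 7/(s + 4)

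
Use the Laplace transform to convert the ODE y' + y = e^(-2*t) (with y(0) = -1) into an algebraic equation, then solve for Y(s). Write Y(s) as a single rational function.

Y(s) = -1/(s + 2)

Take the Laplace transform of both sides.
Using L{y'} = sY - y(0) = sY - (-1), the left side becomes (s + 1)Y - (-1).
The right side is L{e^(-2*t)} = 1/(s + 2).
So (s + 1)Y = 1/(s + 2) + (-1).
Divide through and combine into a single rational function.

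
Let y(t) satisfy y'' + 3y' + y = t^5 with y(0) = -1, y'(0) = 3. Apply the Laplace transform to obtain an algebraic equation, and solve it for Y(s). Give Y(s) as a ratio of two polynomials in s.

Transform both sides with L{·}.
With L{y''} = s^2 Y - s·y(0) - y'(0) and L{y'} = sY - y(0), with y(0) = -1, y'(0) = 3: the LHS transforms to (s^2 + 3*s + 1)Y - (-s).
The right side is L{t^5} = 120/s^6.
So (s^2 + 3*s + 1)Y = 120/s^6 + (-s).
Isolate Y and clear denominators.

Y(s) = (-s^7 + 120)/(s^8 + 3*s^7 + s^6)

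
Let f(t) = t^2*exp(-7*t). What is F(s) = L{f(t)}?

F(s) = 2/(s + 7)^3

L{e^(-7t)} = 1/(s + 7).
Then apply L{t^2·g(t)} = (-1)^2 d^2/ds^2[G(s)] with G(s) = 1/(s + 7):
differentiating 2 times and applying the sign gives 2/(s + 7)^3.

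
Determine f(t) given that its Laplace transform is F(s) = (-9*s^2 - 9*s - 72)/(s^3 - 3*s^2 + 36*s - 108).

f(t) = -4*exp(3*t) - 4*sin(6*t) - 5*cos(6*t)

Factor the denominator: s^3 - 3*s^2 + 36*s - 108 = (s - 3)*(s^2 + 36).
Partial fraction decomposition gives [-4/(s - 3)] + [-5*s/(s^2 + 36)] + [-24/(s^2 + 36)].
Invert each term: -4/(s - 3) ↔ -4e^(3t); -5·s/(s^2 + 36) ↔ -5cos(6t); -4·6/(s^2 + 36) ↔ -4sin(6t).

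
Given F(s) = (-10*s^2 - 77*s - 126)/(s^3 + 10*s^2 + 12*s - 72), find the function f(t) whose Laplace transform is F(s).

Factor the denominator: s^3 + 10*s^2 + 12*s - 72 = (s - 2)*(s + 6)^2.
Partial fraction decomposition gives [-5/(s + 6)] + [3/(s + 6)^2] + [-5/(s - 2)].
Invert each term: -5/(s + 6) ↔ -5e^(-6t); 3/(s + 6)^2 ↔ 3t·e^(-6t); -5/(s - 2) ↔ -5e^(2t).

f(t) = 3*t*exp(-6*t) - 5*exp(2*t) - 5*exp(-6*t)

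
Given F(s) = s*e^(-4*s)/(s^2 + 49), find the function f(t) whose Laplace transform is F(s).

f(t) = Heaviside(t - 4)*(cos(7*t - 28))

The factor e^(-4s) signals a time shift by c = 4 (second shifting theorem).
L{cos(7t)} = s/(s^2 + 49), so L^-1{s/(s^2 + 49)} = cos(7*t).
Hence the inverse is u(t - 4) times that function evaluated at t - 4.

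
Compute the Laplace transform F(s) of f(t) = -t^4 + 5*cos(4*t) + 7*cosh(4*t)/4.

F(s) = 5*s/(s^2 + 16) + 7*s/(4*(s^2 - 16)) - 24/s^5

By linearity of the Laplace transform, transform each term separately.
(-1)·[L{t^4} = 4!/s^5 = 24/s^5]; (7/4)·[L{cosh(4t)} = s/(s^2 - 16)]; (5)·[L{cos(4t)} = s/(s^2 + 16)].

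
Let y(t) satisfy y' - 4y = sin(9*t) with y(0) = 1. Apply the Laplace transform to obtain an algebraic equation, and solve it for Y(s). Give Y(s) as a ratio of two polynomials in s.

Laplace-transform each side.
Using L{y'} = sY - y(0) = sY - 1, the left side becomes (s - 4)Y - (1).
The right side is L{sin(9*t)} = 9/(s^2 + 81).
So (s - 4)Y = 9/(s^2 + 81) + (1).
Solve for Y(s) and write it as one ratio of polynomials.

Y(s) = (s^2 + 90)/(s^3 - 4*s^2 + 81*s - 324)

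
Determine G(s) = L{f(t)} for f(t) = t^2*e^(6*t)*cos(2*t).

L{cos(2t)} = s/(s^2 + 4).
Multiplying by e^(6t) shifts s → s - 6, so L{e^(6*t)*cos(2*t)} = (s - 6)/((s - 6)^2 + 4).
Then apply L{t^2·g(t)} = (-1)^2 d^2/ds^2[H(s)] with H(s) = (s - 6)/((s - 6)^2 + 4):
differentiating 2 times and applying the sign gives 2*(s - 6)*(s^2 - 12*s + 24)/(s^2 - 12*s + 40)^3.

G(s) = 2*(s - 6)*(s^2 - 12*s + 24)/(s^2 - 12*s + 40)^3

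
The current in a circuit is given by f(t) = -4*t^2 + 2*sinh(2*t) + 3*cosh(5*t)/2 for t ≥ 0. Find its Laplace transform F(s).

By linearity of the Laplace transform, transform each term separately.
(3/2)·[L{cosh(5t)} = s/(s^2 - 25)]; (2)·[L{sinh(2t)} = 2/(s^2 - 4)]; (-4)·[L{t^2} = 2!/s^3 = 2/s^3].

F(s) = 3*s/(2*(s^2 - 25)) + 4/(s^2 - 4) - 8/s^3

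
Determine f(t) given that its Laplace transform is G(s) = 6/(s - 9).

f(t) = 6*exp(9*t)

Since L{e^(9t)} = 1/(s - 9), the inverse is e^(9*t), scaled by 6.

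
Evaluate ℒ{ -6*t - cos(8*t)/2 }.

-s/(2*(s^2 + 64)) - 6/s^2

By linearity of the Laplace transform, transform each term separately.
(-1/2)·[L{cos(8t)} = s/(s^2 + 64)]; (-6)·[L{t} = 1!/s^2 = 1/s^2].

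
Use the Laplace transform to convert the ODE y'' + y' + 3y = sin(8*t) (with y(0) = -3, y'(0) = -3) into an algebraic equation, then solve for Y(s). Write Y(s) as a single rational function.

Y(s) = (-3*s^3 - 6*s^2 - 192*s - 376)/(s^4 + s^3 + 67*s^2 + 64*s + 192)

Transform both sides with L{·}.
With L{y''} = s^2 Y - s·y(0) - y'(0) and L{y'} = sY - y(0), with y(0) = -3, y'(0) = -3: the LHS transforms to (s^2 + s + 3)Y - (-3*s - 6).
The right side is L{sin(8*t)} = 8/(s^2 + 64).
So (s^2 + s + 3)Y = 8/(s^2 + 64) + (-3*s - 6).
Isolate Y and clear denominators.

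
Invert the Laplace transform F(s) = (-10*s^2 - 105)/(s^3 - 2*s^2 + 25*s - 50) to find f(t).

Factor the denominator: s^3 - 2*s^2 + 25*s - 50 = (s - 2)*(s^2 + 25).
Partial fraction decomposition gives [-5/(s - 2)] + [-5*s/(s^2 + 25)] + [-10/(s^2 + 25)].
Invert each term: -5/(s - 2) ↔ -5e^(2t); -5·s/(s^2 + 25) ↔ -5cos(5t); -2·5/(s^2 + 25) ↔ -2sin(5t).

f(t) = -5*exp(2*t) - 2*sin(5*t) - 5*cos(5*t)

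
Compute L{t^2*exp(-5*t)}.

2/(s + 5)^3

L{t^2} = 2!/s^3 = 2/s^3.
By the first shifting theorem, multiplying by e^(-5t) replaces s with s + 5.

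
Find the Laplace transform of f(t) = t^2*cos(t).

L{cos(t)} = s/(s^2 + 1).
Then apply L{t^2·g(t)} = (-1)^2 d^2/ds^2[G(s)] with G(s) = s/(s^2 + 1):
differentiating 2 times and applying the sign gives 2*s*(s^2 - 3)/(s^2 + 1)^3.

2*s*(s^2 - 3)/(s^2 + 1)^3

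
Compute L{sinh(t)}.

1/(s^2 - 1)

L{sinh(t)} = 1/(s^2 - 1).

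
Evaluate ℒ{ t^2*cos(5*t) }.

L{cos(5t)} = s/(s^2 + 25).
Then apply L{t^2·g(t)} = (-1)^2 d^2/ds^2[G(s)] with G(s) = s/(s^2 + 25):
differentiating 2 times and applying the sign gives 2*s*(s^2 - 75)/(s^2 + 25)^3.

2*s*(s^2 - 75)/(s^2 + 25)^3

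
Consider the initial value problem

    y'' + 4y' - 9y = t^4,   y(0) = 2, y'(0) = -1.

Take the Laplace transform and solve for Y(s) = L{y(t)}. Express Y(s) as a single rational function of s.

Take the Laplace transform of both sides.
With L{y''} = s^2 Y - s·y(0) - y'(0) and L{y'} = sY - y(0), with y(0) = 2, y'(0) = -1: the LHS transforms to (s^2 + 4*s - 9)Y - (2*s + 7).
The right side is L{t^4} = 24/s^5.
So (s^2 + 4*s - 9)Y = 24/s^5 + (2*s + 7).
Solve for Y(s) and write it as one ratio of polynomials.

Y(s) = (2*s^6 + 7*s^5 + 24)/(s^7 + 4*s^6 - 9*s^5)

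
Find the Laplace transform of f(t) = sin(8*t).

L{sin(8t)} = 8/(s^2 + 64).

8/(s^2 + 64)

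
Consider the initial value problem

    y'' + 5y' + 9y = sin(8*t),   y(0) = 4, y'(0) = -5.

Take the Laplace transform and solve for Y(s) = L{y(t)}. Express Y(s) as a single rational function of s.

Laplace-transform each side.
The derivative rules (L{y''} = s^2 Y - s·y(0) - y'(0) and L{y'} = sY - y(0), with y(0) = 4, y'(0) = -5) turn the left side into (s^2 + 5*s + 9)Y - (4*s + 15).
The right side is L{sin(8*t)} = 8/(s^2 + 64).
So (s^2 + 5*s + 9)Y = 8/(s^2 + 64) + (4*s + 15).
Solve for Y(s) and write it as one ratio of polynomials.

Y(s) = (4*s^3 + 15*s^2 + 256*s + 968)/(s^4 + 5*s^3 + 73*s^2 + 320*s + 576)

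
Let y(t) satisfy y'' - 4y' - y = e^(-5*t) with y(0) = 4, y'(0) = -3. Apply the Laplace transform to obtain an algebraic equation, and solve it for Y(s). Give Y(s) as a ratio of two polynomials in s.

Y(s) = (4*s^2 + s - 94)/(s^3 + s^2 - 21*s - 5)

Transform both sides with L{·}.
With L{y''} = s^2 Y - s·y(0) - y'(0) and L{y'} = sY - y(0), with y(0) = 4, y'(0) = -3: the LHS transforms to (s^2 - 4*s - 1)Y - (4*s - 19).
The right side is L{e^(-5*t)} = 1/(s + 5).
So (s^2 - 4*s - 1)Y = 1/(s + 5) + (4*s - 19).
Divide through and combine into a single rational function.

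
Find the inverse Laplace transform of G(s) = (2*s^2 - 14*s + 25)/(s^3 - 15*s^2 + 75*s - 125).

5*t^2*exp(5*t)/2 + 6*t*exp(5*t) + 2*exp(5*t)

Factor the denominator: s^3 - 15*s^2 + 75*s - 125 = (s - 5)^3.
Partial fraction decomposition gives [2/(s - 5)] + [6/(s - 5)^2] + [5/(s - 5)^3].
Invert each term: 2/(s - 5) ↔ 2e^(5t); 6/(s - 5)^2 ↔ 6t·e^(5t); 5/(s - 5)^3 ↔ (5/2)t^2·e^(5t).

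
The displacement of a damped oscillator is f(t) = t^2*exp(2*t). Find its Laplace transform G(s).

G(s) = 2/(s - 2)^3

L{e^(2t)} = 1/(s - 2).
Then apply L{t^2·g(t)} = (-1)^2 d^2/ds^2[H(s)] with H(s) = 1/(s - 2):
differentiating 2 times and applying the sign gives 2/(s - 2)^3.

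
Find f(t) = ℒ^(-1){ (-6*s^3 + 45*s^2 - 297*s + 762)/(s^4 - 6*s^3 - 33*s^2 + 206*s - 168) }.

Factor the denominator: s^4 - 6*s^3 - 33*s^2 + 206*s - 168 = (s - 7)*(s - 4)*(s - 1)*(s + 6).
Partial fraction decomposition gives [4/(s - 1)] + [-5/(s - 7)] + [-6/(s + 6)] + [1/(s - 4)].
Invert each term: 4/(s - 1) ↔ 4e^(t); -5/(s - 7) ↔ -5e^(7t); -6/(s + 6) ↔ -6e^(-6t); 1/(s - 4) ↔ e^(4t).

f(t) = -5*exp(7*t) + exp(4*t) + 4*exp(t) - 6*exp(-6*t)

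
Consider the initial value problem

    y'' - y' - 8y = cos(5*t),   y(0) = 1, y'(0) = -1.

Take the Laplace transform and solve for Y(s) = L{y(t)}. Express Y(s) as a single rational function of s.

Y(s) = (s^3 - 2*s^2 + 26*s - 50)/(s^4 - s^3 + 17*s^2 - 25*s - 200)

Apply the Laplace transform to the equation.
Using L{y''} = s^2 Y - s·y(0) - y'(0) and L{y'} = sY - y(0), with y(0) = 1, y'(0) = -1, the left side becomes (s^2 - s - 8)Y - (s - 2).
The right side is L{cos(5*t)} = s/(s^2 + 25).
So (s^2 - s - 8)Y = s/(s^2 + 25) + (s - 2).
Solve for Y(s) and write it as one ratio of polynomials.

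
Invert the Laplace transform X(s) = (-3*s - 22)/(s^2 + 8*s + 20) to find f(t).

Complete the square in the denominator: s^2 + 8*s + 20 = (s + 4)^2 + 2^2.
Split the numerator to match: -3*s - 22 = -3·(s + 4) - 5·2.
Invert each term: -3·(s + 4)/((s + 4)^2 + 4) ↔ -3e^(-4t)cos(2t); -5·2/((s + 4)^2 + 4) ↔ -5e^(-4t)sin(2t).

f(t) = -5*exp(-4*t)*sin(2*t) - 3*exp(-4*t)*cos(2*t)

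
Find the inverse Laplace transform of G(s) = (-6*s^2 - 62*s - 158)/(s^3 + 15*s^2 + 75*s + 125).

Factor the denominator: s^3 + 15*s^2 + 75*s + 125 = (s + 5)^3.
Partial fraction decomposition gives [-6/(s + 5)] + [-2/(s + 5)^2] + [2/(s + 5)^3].
Invert each term: -6/(s + 5) ↔ -6e^(-5t); -2/(s + 5)^2 ↔ -2t·e^(-5t); 2/(s + 5)^3 ↔ (1)t^2·e^(-5t).

t^2*exp(-5*t) - 2*t*exp(-5*t) - 6*exp(-5*t)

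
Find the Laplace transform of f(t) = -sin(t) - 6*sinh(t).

The transform is linear, so treat each term independently.
(-6)·[L{sinh(t)} = 1/(s^2 - 1)]; (-1)·[L{sin(t)} = 1/(s^2 + 1)].

-1/(s^2 + 1) - 6/(s^2 - 1)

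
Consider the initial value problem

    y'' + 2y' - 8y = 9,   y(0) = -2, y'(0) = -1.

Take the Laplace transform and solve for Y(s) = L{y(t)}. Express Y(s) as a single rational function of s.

Transform both sides with L{·}.
With L{y''} = s^2 Y - s·y(0) - y'(0) and L{y'} = sY - y(0), with y(0) = -2, y'(0) = -1: the LHS transforms to (s^2 + 2*s - 8)Y - (-2*s - 5).
The right side is L{9} = 9/s.
So (s^2 + 2*s - 8)Y = 9/s + (-2*s - 5).
Solve for Y(s) and write it as one ratio of polynomials.

Y(s) = (-2*s^2 - 5*s + 9)/(s^3 + 2*s^2 - 8*s)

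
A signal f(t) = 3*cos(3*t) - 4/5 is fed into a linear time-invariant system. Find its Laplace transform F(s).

F(s) = 3*s/(s^2 + 9) - 4/(5*s)

By linearity of the Laplace transform, transform each term separately.
L{-4/5} = (-4/5)/s; (3)·[L{cos(3t)} = s/(s^2 + 9)].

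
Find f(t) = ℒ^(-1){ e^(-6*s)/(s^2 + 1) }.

The factor e^(-6s) signals a time shift by c = 6 (second shifting theorem).
L{sin(t)} = 1/(s^2 + 1), so L^-1{1/(s^2 + 1)} = sin(t).
Hence the inverse is u(t - 6) times that function evaluated at t - 6.

f(t) = Heaviside(t - 6)*(sin(t - 6))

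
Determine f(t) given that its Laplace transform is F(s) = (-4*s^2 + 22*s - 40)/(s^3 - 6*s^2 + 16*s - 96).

Factor the denominator: s^3 - 6*s^2 + 16*s - 96 = (s - 6)*(s^2 + 16).
Partial fraction decomposition gives [-1/(s - 6)] + [-3*s/(s^2 + 16)] + [4/(s^2 + 16)].
Invert each term: -1/(s - 6) ↔ -e^(6t); -3·s/(s^2 + 16) ↔ -3cos(4t); 1·4/(s^2 + 16) ↔ sin(4t).

f(t) = -exp(6*t) + sin(4*t) - 3*cos(4*t)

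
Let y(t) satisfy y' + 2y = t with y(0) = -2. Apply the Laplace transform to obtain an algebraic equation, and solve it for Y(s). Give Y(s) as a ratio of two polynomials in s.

Y(s) = (-2*s^2 + 1)/(s^3 + 2*s^2)

Apply the Laplace transform to the equation.
With L{y'} = sY - y(0) = sY - (-2): the LHS transforms to (s + 2)Y - (-2).
The right side is L{t} = s^(-2).
So (s + 2)Y = s^(-2) + (-2).
Solve for Y(s) and write it as one ratio of polynomials.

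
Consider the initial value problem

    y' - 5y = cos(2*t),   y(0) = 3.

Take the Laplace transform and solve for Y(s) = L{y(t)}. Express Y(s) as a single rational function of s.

Y(s) = (3*s^2 + s + 12)/(s^3 - 5*s^2 + 4*s - 20)

Apply the Laplace transform to the equation.
Using L{y'} = sY - y(0) = sY - 3, the left side becomes (s - 5)Y - (3).
The right side is L{cos(2*t)} = s/(s^2 + 4).
So (s - 5)Y = s/(s^2 + 4) + (3).
Divide through and combine into a single rational function.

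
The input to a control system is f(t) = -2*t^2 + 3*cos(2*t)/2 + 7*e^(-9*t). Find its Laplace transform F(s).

F(s) = 3*s/(2*(s^2 + 4)) + 7/(s + 9) - 4/s^3

By linearity of the Laplace transform, transform each term separately.
(-2)·[L{t^2} = 2!/s^3 = 2/s^3]; (7)·[L{e^(-9t)} = 1/(s + 9)]; (3/2)·[L{cos(2t)} = s/(s^2 + 4)].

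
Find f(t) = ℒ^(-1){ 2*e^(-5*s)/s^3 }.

The factor e^(-5s) signals a time shift by c = 5 (second shifting theorem).
L{t^2} = 2!/s^3 = 2/s^3, so L^-1{2/s^3} = t^2.
Hence the inverse is u(t - 5) times that function evaluated at t - 5.

f(t) = Heaviside(t - 5)*((t - 5)^2)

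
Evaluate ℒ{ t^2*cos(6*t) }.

2*s*(s^2 - 108)/(s^2 + 36)^3

L{cos(6t)} = s/(s^2 + 36).
Then apply L{t^2·g(t)} = (-1)^2 d^2/ds^2[G(s)] with G(s) = s/(s^2 + 36):
differentiating 2 times and applying the sign gives 2*s*(s^2 - 108)/(s^2 + 36)^3.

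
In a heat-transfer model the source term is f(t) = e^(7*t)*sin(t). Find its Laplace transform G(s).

L{sin(t)} = 1/(s^2 + 1).
By the first shifting theorem, multiplying by e^(7t) replaces s with s - 7.

G(s) = 1/((s - 7)^2 + 1)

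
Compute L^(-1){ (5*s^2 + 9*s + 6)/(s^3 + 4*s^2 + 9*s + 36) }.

Factor the denominator: s^3 + 4*s^2 + 9*s + 36 = (s + 4)*(s^2 + 9).
Partial fraction decomposition gives [2/(s + 4)] + [3*s/(s^2 + 9)] + [-3/(s^2 + 9)].
Invert each term: 2/(s + 4) ↔ 2e^(-4t); 3·s/(s^2 + 9) ↔ 3cos(3t); -1·3/(s^2 + 9) ↔ -sin(3t).

-sin(3*t) + 3*cos(3*t) + 2*exp(-4*t)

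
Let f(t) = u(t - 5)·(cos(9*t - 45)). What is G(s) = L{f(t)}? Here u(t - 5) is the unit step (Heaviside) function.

G(s) = s*exp(-5*s)/(s^2 + 81)

By the second shifting theorem, L{u(t - c)·g(t - c)} = e^(-cs)·H(s) with c = 5 and H(s) = L{g(t)}.
L{cos(9t)} = s/(s^2 + 81).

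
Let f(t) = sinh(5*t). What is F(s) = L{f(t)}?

F(s) = 5/(s^2 - 25)

L{sinh(5t)} = 5/(s^2 - 25).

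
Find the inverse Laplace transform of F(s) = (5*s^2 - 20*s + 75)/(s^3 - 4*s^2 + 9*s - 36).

3*exp(4*t) - 4*sin(3*t) + 2*cos(3*t)

Factor the denominator: s^3 - 4*s^2 + 9*s - 36 = (s - 4)*(s^2 + 9).
Partial fraction decomposition gives [3/(s - 4)] + [2*s/(s^2 + 9)] + [-12/(s^2 + 9)].
Invert each term: 3/(s - 4) ↔ 3e^(4t); 2·s/(s^2 + 9) ↔ 2cos(3t); -4·3/(s^2 + 9) ↔ -4sin(3t).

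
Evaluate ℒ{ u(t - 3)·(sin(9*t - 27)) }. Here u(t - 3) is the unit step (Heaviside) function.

By the second shifting theorem, L{u(t - c)·g(t - c)} = e^(-cs)·G(s) with c = 3 and G(s) = L{g(t)}.
L{sin(9t)} = 9/(s^2 + 81).

9*exp(-3*s)/(s^2 + 81)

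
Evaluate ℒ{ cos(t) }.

s/(s^2 + 1)

L{cos(t)} = s/(s^2 + 1).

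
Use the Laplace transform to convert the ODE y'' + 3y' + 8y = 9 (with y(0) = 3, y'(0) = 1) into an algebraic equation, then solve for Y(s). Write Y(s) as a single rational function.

Y(s) = (3*s^2 + 10*s + 9)/(s^3 + 3*s^2 + 8*s)

Laplace-transform each side.
Using L{y''} = s^2 Y - s·y(0) - y'(0) and L{y'} = sY - y(0), with y(0) = 3, y'(0) = 1, the left side becomes (s^2 + 3*s + 8)Y - (3*s + 10).
The right side is L{9} = 9/s.
So (s^2 + 3*s + 8)Y = 9/s + (3*s + 10).
Divide through and combine into a single rational function.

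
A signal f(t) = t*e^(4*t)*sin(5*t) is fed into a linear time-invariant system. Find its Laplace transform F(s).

F(s) = 10*(s - 4)/(s^2 - 8*s + 41)^2

L{sin(5t)} = 5/(s^2 + 25).
Multiplying by e^(4t) shifts s → s - 4, so L{e^(4*t)*sin(5*t)} = 5/((s - 4)^2 + 25).
Then apply L{t·g(t)} = -d/ds[G(s)] with G(s) = 5/((s - 4)^2 + 25):
differentiating 1 time and applying the sign gives 10*(s - 4)/(s^2 - 8*s + 41)^2.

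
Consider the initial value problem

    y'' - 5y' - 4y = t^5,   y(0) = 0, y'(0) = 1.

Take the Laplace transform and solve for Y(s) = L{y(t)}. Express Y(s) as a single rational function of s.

Transform both sides with L{·}.
The derivative rules (L{y''} = s^2 Y - s·y(0) - y'(0) and L{y'} = sY - y(0), with y(0) = 0, y'(0) = 1) turn the left side into (s^2 - 5*s - 4)Y - (1).
The right side is L{t^5} = 120/s^6.
So (s^2 - 5*s - 4)Y = 120/s^6 + (1).
Isolate Y and clear denominators.

Y(s) = (s^6 + 120)/(s^8 - 5*s^7 - 4*s^6)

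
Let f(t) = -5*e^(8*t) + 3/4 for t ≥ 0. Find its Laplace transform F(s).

F(s) = -5/(s - 8) + 3/(4*s)

By linearity of the Laplace transform, transform each term separately.
L{3/4} = (3/4)/s; (-5)·[L{e^(8t)} = 1/(s - 8)].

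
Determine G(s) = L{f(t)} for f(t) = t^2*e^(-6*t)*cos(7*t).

G(s) = 2*(s + 6)*(s^2 + 12*s - 111)/(s^2 + 12*s + 85)^3

L{cos(7t)} = s/(s^2 + 49).
Multiplying by e^(-6t) shifts s → s + 6, so L{e^(-6*t)*cos(7*t)} = (s + 6)/((s + 6)^2 + 49).
Then apply L{t^2·g(t)} = (-1)^2 d^2/ds^2[H(s)] with H(s) = (s + 6)/((s + 6)^2 + 49):
differentiating 2 times and applying the sign gives 2*(s + 6)*(s^2 + 12*s - 111)/(s^2 + 12*s + 85)^3.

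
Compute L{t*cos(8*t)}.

L{cos(8t)} = s/(s^2 + 64).
Then apply L{t·g(t)} = -d/ds[G(s)] with G(s) = s/(s^2 + 64):
differentiating 1 time and applying the sign gives (s - 8)*(s + 8)/(s^2 + 64)^2.

(s - 8)*(s + 8)/(s^2 + 64)^2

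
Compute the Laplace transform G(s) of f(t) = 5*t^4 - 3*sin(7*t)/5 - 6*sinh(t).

Apply the Laplace transform termwise.
(-3/5)·[L{sin(7t)} = 7/(s^2 + 49)]; (5)·[L{t^4} = 4!/s^5 = 24/s^5]; (-6)·[L{sinh(t)} = 1/(s^2 - 1)].

G(s) = -21/(5*(s^2 + 49)) - 6/(s^2 - 1) + 120/s^5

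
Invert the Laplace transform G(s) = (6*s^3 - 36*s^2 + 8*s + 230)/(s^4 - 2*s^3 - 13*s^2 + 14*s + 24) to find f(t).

f(t) = exp(4*t) - 5*exp(2*t) + 6*exp(-t) + 4*exp(-3*t)

Factor the denominator: s^4 - 2*s^3 - 13*s^2 + 14*s + 24 = (s - 4)*(s - 2)*(s + 1)*(s + 3).
Partial fraction decomposition gives [1/(s - 4)] + [-5/(s - 2)] + [6/(s + 1)] + [4/(s + 3)].
Invert each term: 1/(s - 4) ↔ e^(4t); -5/(s - 2) ↔ -5e^(2t); 6/(s + 1) ↔ 6e^(-t); 4/(s + 3) ↔ 4e^(-3t).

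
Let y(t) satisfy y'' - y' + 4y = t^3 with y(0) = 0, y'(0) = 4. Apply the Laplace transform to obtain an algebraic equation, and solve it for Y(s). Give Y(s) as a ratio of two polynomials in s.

Y(s) = (4*s^4 + 6)/(s^6 - s^5 + 4*s^4)

Take the Laplace transform of both sides.
With L{y''} = s^2 Y - s·y(0) - y'(0) and L{y'} = sY - y(0), with y(0) = 0, y'(0) = 4: the LHS transforms to (s^2 - s + 4)Y - (4).
The right side is L{t^3} = 6/s^4.
So (s^2 - s + 4)Y = 6/s^4 + (4).
Divide through and combine into a single rational function.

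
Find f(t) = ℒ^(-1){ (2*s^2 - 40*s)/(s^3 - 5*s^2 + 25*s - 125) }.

f(t) = -3*exp(5*t) - 3*sin(5*t) + 5*cos(5*t)

Factor the denominator: s^3 - 5*s^2 + 25*s - 125 = (s - 5)*(s^2 + 25).
Partial fraction decomposition gives [-3/(s - 5)] + [5*s/(s^2 + 25)] + [-15/(s^2 + 25)].
Invert each term: -3/(s - 5) ↔ -3e^(5t); 5·s/(s^2 + 25) ↔ 5cos(5t); -3·5/(s^2 + 25) ↔ -3sin(5t).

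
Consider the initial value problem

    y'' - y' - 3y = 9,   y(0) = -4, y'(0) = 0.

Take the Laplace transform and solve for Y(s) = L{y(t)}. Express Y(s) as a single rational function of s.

Y(s) = (-4*s^2 + 4*s + 9)/(s^3 - s^2 - 3*s)

Apply the Laplace transform to the equation.
The derivative rules (L{y''} = s^2 Y - s·y(0) - y'(0) and L{y'} = sY - y(0), with y(0) = -4, y'(0) = 0) turn the left side into (s^2 - s - 3)Y - (-4*s + 4).
The right side is L{9} = 9/s.
So (s^2 - s - 3)Y = 9/s + (-4*s + 4).
Isolate Y and clear denominators.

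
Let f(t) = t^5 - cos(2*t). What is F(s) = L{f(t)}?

F(s) = -s/(s^2 + 4) + 120/s^6

By linearity of the Laplace transform, transform each term separately.
L{t^5} = 5!/s^6 = 120/s^6; (-1)·[L{cos(2t)} = s/(s^2 + 4)].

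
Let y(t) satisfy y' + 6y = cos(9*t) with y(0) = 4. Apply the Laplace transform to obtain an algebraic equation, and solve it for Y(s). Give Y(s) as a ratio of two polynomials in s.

Apply the Laplace transform to the equation.
Using L{y'} = sY - y(0) = sY - 4, the left side becomes (s + 6)Y - (4).
The right side is L{cos(9*t)} = s/(s^2 + 81).
So (s + 6)Y = s/(s^2 + 81) + (4).
Solve for Y(s) and write it as one ratio of polynomials.

Y(s) = (4*s^2 + s + 324)/(s^3 + 6*s^2 + 81*s + 486)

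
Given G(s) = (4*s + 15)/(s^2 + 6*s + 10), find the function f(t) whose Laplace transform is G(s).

Complete the square in the denominator: s^2 + 6*s + 10 = (s + 3)^2 + 1^2.
Split the numerator to match: 4*s + 15 = 4·(s + 3) + 3·1.
Invert each term: 4·(s + 3)/((s + 3)^2 + 1) ↔ 4e^(-3t)cos(t); 3·1/((s + 3)^2 + 1) ↔ 3e^(-3t)sin(t).

f(t) = 3*exp(-3*t)*sin(t) + 4*exp(-3*t)*cos(t)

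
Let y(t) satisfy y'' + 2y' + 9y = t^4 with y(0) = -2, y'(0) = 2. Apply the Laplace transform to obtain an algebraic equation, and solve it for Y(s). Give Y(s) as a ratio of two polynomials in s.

Y(s) = (-2*s^6 - 2*s^5 + 24)/(s^7 + 2*s^6 + 9*s^5)

Laplace-transform each side.
With L{y''} = s^2 Y - s·y(0) - y'(0) and L{y'} = sY - y(0), with y(0) = -2, y'(0) = 2: the LHS transforms to (s^2 + 2*s + 9)Y - (-2*s - 2).
The right side is L{t^4} = 24/s^5.
So (s^2 + 2*s + 9)Y = 24/s^5 + (-2*s - 2).
Isolate Y and clear denominators.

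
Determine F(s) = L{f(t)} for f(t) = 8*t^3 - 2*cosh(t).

F(s) = -2*s/(s^2 - 1) + 48/s^4

The transform is linear, so treat each term independently.
(8)·[L{t^3} = 3!/s^4 = 6/s^4]; (-2)·[L{cosh(t)} = s/(s^2 - 1)].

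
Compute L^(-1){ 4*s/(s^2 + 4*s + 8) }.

Complete the square in the denominator: s^2 + 4*s + 8 = (s + 2)^2 + 2^2.
Split the numerator to match: 4*s = 4·(s + 2) - 4·2.
Invert each term: 4·(s + 2)/((s + 2)^2 + 4) ↔ 4e^(-2t)cos(2t); -4·2/((s + 2)^2 + 4) ↔ -4e^(-2t)sin(2t).

-4*exp(-2*t)*sin(2*t) + 4*exp(-2*t)*cos(2*t)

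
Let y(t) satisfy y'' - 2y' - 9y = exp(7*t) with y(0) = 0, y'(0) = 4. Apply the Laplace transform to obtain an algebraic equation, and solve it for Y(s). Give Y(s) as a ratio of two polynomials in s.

Y(s) = (4*s - 27)/(s^3 - 9*s^2 + 5*s + 63)

Take the Laplace transform of both sides.
Using L{y''} = s^2 Y - s·y(0) - y'(0) and L{y'} = sY - y(0), with y(0) = 0, y'(0) = 4, the left side becomes (s^2 - 2*s - 9)Y - (4).
The right side is L{exp(7*t)} = 1/(s - 7).
So (s^2 - 2*s - 9)Y = 1/(s - 7) + (4).
Isolate Y and clear denominators.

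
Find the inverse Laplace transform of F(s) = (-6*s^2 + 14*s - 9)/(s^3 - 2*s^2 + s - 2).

-exp(2*t) + 4*sin(t) - 5*cos(t)

Factor the denominator: s^3 - 2*s^2 + s - 2 = (s - 2)*(s^2 + 1).
Partial fraction decomposition gives [-1/(s - 2)] + [-5*s/(s^2 + 1)] + [4/(s^2 + 1)].
Invert each term: -1/(s - 2) ↔ -e^(2t); -5·s/(s^2 + 1) ↔ -5cos(t); 4·1/(s^2 + 1) ↔ 4sin(t).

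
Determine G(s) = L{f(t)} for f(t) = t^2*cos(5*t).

G(s) = 2*s*(s^2 - 75)/(s^2 + 25)^3

L{cos(5t)} = s/(s^2 + 25).
Then apply L{t^2·g(t)} = (-1)^2 d^2/ds^2[H(s)] with H(s) = s/(s^2 + 25):
differentiating 2 times and applying the sign gives 2*s*(s^2 - 75)/(s^2 + 25)^3.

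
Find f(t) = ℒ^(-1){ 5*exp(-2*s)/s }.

The factor e^(-2s) signals a time shift by c = 2 (second shifting theorem).
L{5} = 5/s, so L^-1{5/s} = 5.
Hence the inverse is u(t - 2) times that function evaluated at t - 2.

f(t) = Heaviside(t - 2)*(5)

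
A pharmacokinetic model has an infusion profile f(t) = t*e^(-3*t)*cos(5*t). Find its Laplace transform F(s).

L{cos(5t)} = s/(s^2 + 25).
Multiplying by e^(-3t) shifts s → s + 3, so L{e^(-3*t)*cos(5*t)} = (s + 3)/((s + 3)^2 + 25).
Then apply L{t·g(t)} = -d/ds[G(s)] with G(s) = (s + 3)/((s + 3)^2 + 25):
differentiating 1 time and applying the sign gives (s - 2)*(s + 8)/(s^2 + 6*s + 34)^2.

F(s) = (s - 2)*(s + 8)/(s^2 + 6*s + 34)^2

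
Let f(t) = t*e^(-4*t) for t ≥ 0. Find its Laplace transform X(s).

L{e^(-4t)} = 1/(s + 4).
Then apply L{t·g(t)} = -d/ds[G(s)] with G(s) = 1/(s + 4):
differentiating 1 time and applying the sign gives (s + 4)^(-2).

X(s) = (s + 4)^(-2)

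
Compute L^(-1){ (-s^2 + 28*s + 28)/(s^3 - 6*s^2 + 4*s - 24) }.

Factor the denominator: s^3 - 6*s^2 + 4*s - 24 = (s - 6)*(s^2 + 4).
Partial fraction decomposition gives [4/(s - 6)] + [-5*s/(s^2 + 4)] + [-2/(s^2 + 4)].
Invert each term: 4/(s - 6) ↔ 4e^(6t); -5·s/(s^2 + 4) ↔ -5cos(2t); -1·2/(s^2 + 4) ↔ -sin(2t).

4*exp(6*t) - sin(2*t) - 5*cos(2*t)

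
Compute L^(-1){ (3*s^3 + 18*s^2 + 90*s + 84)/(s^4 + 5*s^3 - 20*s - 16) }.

5*exp(2*t) - exp(-t) - 6*exp(-2*t) + 5*exp(-4*t)

Factor the denominator: s^4 + 5*s^3 - 20*s - 16 = (s - 2)*(s + 1)*(s + 2)*(s + 4).
Partial fraction decomposition gives [-1/(s + 1)] + [-6/(s + 2)] + [5/(s + 4)] + [5/(s - 2)].
Invert each term: -1/(s + 1) ↔ -e^(-t); -6/(s + 2) ↔ -6e^(-2t); 5/(s + 4) ↔ 5e^(-4t); 5/(s - 2) ↔ 5e^(2t).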